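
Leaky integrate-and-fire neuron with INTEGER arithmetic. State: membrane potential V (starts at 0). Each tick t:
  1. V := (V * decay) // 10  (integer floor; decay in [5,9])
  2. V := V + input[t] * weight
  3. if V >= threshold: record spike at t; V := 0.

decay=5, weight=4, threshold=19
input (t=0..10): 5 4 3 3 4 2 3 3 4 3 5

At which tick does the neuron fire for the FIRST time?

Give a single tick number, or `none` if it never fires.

Answer: 0

Derivation:
t=0: input=5 -> V=0 FIRE
t=1: input=4 -> V=16
t=2: input=3 -> V=0 FIRE
t=3: input=3 -> V=12
t=4: input=4 -> V=0 FIRE
t=5: input=2 -> V=8
t=6: input=3 -> V=16
t=7: input=3 -> V=0 FIRE
t=8: input=4 -> V=16
t=9: input=3 -> V=0 FIRE
t=10: input=5 -> V=0 FIRE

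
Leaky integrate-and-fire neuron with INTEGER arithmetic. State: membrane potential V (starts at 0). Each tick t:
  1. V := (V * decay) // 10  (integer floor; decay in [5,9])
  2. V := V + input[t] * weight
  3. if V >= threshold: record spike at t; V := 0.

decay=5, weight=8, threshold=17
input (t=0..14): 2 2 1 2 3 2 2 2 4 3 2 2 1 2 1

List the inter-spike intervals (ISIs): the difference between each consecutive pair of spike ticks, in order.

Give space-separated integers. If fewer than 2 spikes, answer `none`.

Answer: 2 1 2 2 1 2 2

Derivation:
t=0: input=2 -> V=16
t=1: input=2 -> V=0 FIRE
t=2: input=1 -> V=8
t=3: input=2 -> V=0 FIRE
t=4: input=3 -> V=0 FIRE
t=5: input=2 -> V=16
t=6: input=2 -> V=0 FIRE
t=7: input=2 -> V=16
t=8: input=4 -> V=0 FIRE
t=9: input=3 -> V=0 FIRE
t=10: input=2 -> V=16
t=11: input=2 -> V=0 FIRE
t=12: input=1 -> V=8
t=13: input=2 -> V=0 FIRE
t=14: input=1 -> V=8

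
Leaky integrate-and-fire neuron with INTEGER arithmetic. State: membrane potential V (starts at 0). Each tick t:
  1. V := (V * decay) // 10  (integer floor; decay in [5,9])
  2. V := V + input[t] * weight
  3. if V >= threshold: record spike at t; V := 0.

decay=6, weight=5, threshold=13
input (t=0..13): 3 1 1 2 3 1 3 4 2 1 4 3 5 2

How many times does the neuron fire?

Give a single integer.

t=0: input=3 -> V=0 FIRE
t=1: input=1 -> V=5
t=2: input=1 -> V=8
t=3: input=2 -> V=0 FIRE
t=4: input=3 -> V=0 FIRE
t=5: input=1 -> V=5
t=6: input=3 -> V=0 FIRE
t=7: input=4 -> V=0 FIRE
t=8: input=2 -> V=10
t=9: input=1 -> V=11
t=10: input=4 -> V=0 FIRE
t=11: input=3 -> V=0 FIRE
t=12: input=5 -> V=0 FIRE
t=13: input=2 -> V=10

Answer: 8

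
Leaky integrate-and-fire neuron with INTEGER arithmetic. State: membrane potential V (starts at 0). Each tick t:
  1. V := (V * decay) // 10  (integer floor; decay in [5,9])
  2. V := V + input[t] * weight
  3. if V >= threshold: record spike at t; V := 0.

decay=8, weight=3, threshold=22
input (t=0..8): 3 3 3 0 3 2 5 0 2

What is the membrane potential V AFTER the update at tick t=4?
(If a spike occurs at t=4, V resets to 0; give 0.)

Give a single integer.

Answer: 21

Derivation:
t=0: input=3 -> V=9
t=1: input=3 -> V=16
t=2: input=3 -> V=21
t=3: input=0 -> V=16
t=4: input=3 -> V=21
t=5: input=2 -> V=0 FIRE
t=6: input=5 -> V=15
t=7: input=0 -> V=12
t=8: input=2 -> V=15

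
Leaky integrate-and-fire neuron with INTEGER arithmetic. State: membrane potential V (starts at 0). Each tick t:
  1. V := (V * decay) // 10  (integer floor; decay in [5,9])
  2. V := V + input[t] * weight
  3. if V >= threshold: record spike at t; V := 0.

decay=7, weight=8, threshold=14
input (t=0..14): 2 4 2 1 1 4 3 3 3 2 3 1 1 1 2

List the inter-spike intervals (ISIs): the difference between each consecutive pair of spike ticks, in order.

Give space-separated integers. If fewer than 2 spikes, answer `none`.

Answer: 1 1 3 1 1 1 1 1 3 1

Derivation:
t=0: input=2 -> V=0 FIRE
t=1: input=4 -> V=0 FIRE
t=2: input=2 -> V=0 FIRE
t=3: input=1 -> V=8
t=4: input=1 -> V=13
t=5: input=4 -> V=0 FIRE
t=6: input=3 -> V=0 FIRE
t=7: input=3 -> V=0 FIRE
t=8: input=3 -> V=0 FIRE
t=9: input=2 -> V=0 FIRE
t=10: input=3 -> V=0 FIRE
t=11: input=1 -> V=8
t=12: input=1 -> V=13
t=13: input=1 -> V=0 FIRE
t=14: input=2 -> V=0 FIRE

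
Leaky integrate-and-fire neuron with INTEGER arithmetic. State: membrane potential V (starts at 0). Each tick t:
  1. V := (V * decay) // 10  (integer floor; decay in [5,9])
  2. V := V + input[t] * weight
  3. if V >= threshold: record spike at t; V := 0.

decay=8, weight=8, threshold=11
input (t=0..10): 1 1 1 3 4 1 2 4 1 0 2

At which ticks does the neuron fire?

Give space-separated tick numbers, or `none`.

Answer: 1 3 4 6 7 10

Derivation:
t=0: input=1 -> V=8
t=1: input=1 -> V=0 FIRE
t=2: input=1 -> V=8
t=3: input=3 -> V=0 FIRE
t=4: input=4 -> V=0 FIRE
t=5: input=1 -> V=8
t=6: input=2 -> V=0 FIRE
t=7: input=4 -> V=0 FIRE
t=8: input=1 -> V=8
t=9: input=0 -> V=6
t=10: input=2 -> V=0 FIRE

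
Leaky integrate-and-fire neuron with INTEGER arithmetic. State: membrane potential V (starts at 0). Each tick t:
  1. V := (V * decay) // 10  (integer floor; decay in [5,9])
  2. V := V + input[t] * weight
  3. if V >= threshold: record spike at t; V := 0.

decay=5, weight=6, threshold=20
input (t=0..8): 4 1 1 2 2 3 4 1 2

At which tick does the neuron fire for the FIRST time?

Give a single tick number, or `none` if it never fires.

t=0: input=4 -> V=0 FIRE
t=1: input=1 -> V=6
t=2: input=1 -> V=9
t=3: input=2 -> V=16
t=4: input=2 -> V=0 FIRE
t=5: input=3 -> V=18
t=6: input=4 -> V=0 FIRE
t=7: input=1 -> V=6
t=8: input=2 -> V=15

Answer: 0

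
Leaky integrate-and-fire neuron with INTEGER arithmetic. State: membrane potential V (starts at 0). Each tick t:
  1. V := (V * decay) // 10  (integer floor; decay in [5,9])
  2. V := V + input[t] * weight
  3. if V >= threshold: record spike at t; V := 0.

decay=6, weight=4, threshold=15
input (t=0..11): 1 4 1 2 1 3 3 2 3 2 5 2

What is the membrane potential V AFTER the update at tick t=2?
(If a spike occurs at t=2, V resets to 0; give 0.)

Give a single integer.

t=0: input=1 -> V=4
t=1: input=4 -> V=0 FIRE
t=2: input=1 -> V=4
t=3: input=2 -> V=10
t=4: input=1 -> V=10
t=5: input=3 -> V=0 FIRE
t=6: input=3 -> V=12
t=7: input=2 -> V=0 FIRE
t=8: input=3 -> V=12
t=9: input=2 -> V=0 FIRE
t=10: input=5 -> V=0 FIRE
t=11: input=2 -> V=8

Answer: 4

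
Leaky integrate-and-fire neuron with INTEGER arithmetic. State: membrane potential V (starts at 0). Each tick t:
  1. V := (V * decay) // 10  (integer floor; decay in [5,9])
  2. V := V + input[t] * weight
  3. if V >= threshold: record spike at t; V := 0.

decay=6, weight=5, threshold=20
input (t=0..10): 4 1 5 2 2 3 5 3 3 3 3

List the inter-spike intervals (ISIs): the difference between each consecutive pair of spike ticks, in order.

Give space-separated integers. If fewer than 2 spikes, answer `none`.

t=0: input=4 -> V=0 FIRE
t=1: input=1 -> V=5
t=2: input=5 -> V=0 FIRE
t=3: input=2 -> V=10
t=4: input=2 -> V=16
t=5: input=3 -> V=0 FIRE
t=6: input=5 -> V=0 FIRE
t=7: input=3 -> V=15
t=8: input=3 -> V=0 FIRE
t=9: input=3 -> V=15
t=10: input=3 -> V=0 FIRE

Answer: 2 3 1 2 2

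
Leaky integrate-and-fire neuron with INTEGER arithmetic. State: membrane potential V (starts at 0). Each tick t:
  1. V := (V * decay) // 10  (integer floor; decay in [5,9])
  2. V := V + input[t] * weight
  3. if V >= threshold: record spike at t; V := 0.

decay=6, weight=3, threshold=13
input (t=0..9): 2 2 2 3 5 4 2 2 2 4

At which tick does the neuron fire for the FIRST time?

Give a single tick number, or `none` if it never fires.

Answer: 3

Derivation:
t=0: input=2 -> V=6
t=1: input=2 -> V=9
t=2: input=2 -> V=11
t=3: input=3 -> V=0 FIRE
t=4: input=5 -> V=0 FIRE
t=5: input=4 -> V=12
t=6: input=2 -> V=0 FIRE
t=7: input=2 -> V=6
t=8: input=2 -> V=9
t=9: input=4 -> V=0 FIRE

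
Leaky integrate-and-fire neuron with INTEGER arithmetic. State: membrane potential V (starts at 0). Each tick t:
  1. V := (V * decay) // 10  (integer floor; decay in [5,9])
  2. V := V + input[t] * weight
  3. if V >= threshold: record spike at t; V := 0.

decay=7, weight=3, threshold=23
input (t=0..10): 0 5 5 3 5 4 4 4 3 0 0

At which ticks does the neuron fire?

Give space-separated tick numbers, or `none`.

Answer: 2 5 8

Derivation:
t=0: input=0 -> V=0
t=1: input=5 -> V=15
t=2: input=5 -> V=0 FIRE
t=3: input=3 -> V=9
t=4: input=5 -> V=21
t=5: input=4 -> V=0 FIRE
t=6: input=4 -> V=12
t=7: input=4 -> V=20
t=8: input=3 -> V=0 FIRE
t=9: input=0 -> V=0
t=10: input=0 -> V=0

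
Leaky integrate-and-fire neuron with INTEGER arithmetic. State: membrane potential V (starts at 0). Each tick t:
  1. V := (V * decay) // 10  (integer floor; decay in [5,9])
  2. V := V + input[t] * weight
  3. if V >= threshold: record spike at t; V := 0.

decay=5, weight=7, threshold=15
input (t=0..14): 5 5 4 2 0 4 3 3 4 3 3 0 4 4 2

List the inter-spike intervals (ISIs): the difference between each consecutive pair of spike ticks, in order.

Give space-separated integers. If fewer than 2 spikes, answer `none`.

Answer: 1 1 3 1 1 1 1 1 2 1

Derivation:
t=0: input=5 -> V=0 FIRE
t=1: input=5 -> V=0 FIRE
t=2: input=4 -> V=0 FIRE
t=3: input=2 -> V=14
t=4: input=0 -> V=7
t=5: input=4 -> V=0 FIRE
t=6: input=3 -> V=0 FIRE
t=7: input=3 -> V=0 FIRE
t=8: input=4 -> V=0 FIRE
t=9: input=3 -> V=0 FIRE
t=10: input=3 -> V=0 FIRE
t=11: input=0 -> V=0
t=12: input=4 -> V=0 FIRE
t=13: input=4 -> V=0 FIRE
t=14: input=2 -> V=14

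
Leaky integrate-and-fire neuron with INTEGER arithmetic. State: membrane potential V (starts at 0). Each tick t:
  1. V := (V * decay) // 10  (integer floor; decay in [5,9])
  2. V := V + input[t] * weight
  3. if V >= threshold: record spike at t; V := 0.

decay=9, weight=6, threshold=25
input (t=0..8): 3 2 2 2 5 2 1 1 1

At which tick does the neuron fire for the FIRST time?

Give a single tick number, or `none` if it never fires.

Answer: 1

Derivation:
t=0: input=3 -> V=18
t=1: input=2 -> V=0 FIRE
t=2: input=2 -> V=12
t=3: input=2 -> V=22
t=4: input=5 -> V=0 FIRE
t=5: input=2 -> V=12
t=6: input=1 -> V=16
t=7: input=1 -> V=20
t=8: input=1 -> V=24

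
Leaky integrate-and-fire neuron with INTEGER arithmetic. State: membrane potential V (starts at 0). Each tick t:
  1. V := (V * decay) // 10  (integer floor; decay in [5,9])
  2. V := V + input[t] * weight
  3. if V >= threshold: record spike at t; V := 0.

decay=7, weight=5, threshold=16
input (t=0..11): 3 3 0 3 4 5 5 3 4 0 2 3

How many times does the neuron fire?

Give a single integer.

t=0: input=3 -> V=15
t=1: input=3 -> V=0 FIRE
t=2: input=0 -> V=0
t=3: input=3 -> V=15
t=4: input=4 -> V=0 FIRE
t=5: input=5 -> V=0 FIRE
t=6: input=5 -> V=0 FIRE
t=7: input=3 -> V=15
t=8: input=4 -> V=0 FIRE
t=9: input=0 -> V=0
t=10: input=2 -> V=10
t=11: input=3 -> V=0 FIRE

Answer: 6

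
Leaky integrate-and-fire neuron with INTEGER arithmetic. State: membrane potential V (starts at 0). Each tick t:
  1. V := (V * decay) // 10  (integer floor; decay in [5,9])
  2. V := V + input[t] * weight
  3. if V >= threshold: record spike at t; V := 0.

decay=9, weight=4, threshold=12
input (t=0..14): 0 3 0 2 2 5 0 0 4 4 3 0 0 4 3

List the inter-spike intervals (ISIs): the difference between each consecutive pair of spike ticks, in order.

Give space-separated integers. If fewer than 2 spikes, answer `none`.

Answer: 3 1 3 1 1 3 1

Derivation:
t=0: input=0 -> V=0
t=1: input=3 -> V=0 FIRE
t=2: input=0 -> V=0
t=3: input=2 -> V=8
t=4: input=2 -> V=0 FIRE
t=5: input=5 -> V=0 FIRE
t=6: input=0 -> V=0
t=7: input=0 -> V=0
t=8: input=4 -> V=0 FIRE
t=9: input=4 -> V=0 FIRE
t=10: input=3 -> V=0 FIRE
t=11: input=0 -> V=0
t=12: input=0 -> V=0
t=13: input=4 -> V=0 FIRE
t=14: input=3 -> V=0 FIRE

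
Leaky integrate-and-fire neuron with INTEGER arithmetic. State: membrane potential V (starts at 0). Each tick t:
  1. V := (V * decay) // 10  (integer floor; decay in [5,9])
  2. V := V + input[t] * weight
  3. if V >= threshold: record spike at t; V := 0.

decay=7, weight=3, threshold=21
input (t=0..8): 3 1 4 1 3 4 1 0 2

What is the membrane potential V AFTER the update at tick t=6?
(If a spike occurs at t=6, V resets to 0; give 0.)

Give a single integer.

Answer: 3

Derivation:
t=0: input=3 -> V=9
t=1: input=1 -> V=9
t=2: input=4 -> V=18
t=3: input=1 -> V=15
t=4: input=3 -> V=19
t=5: input=4 -> V=0 FIRE
t=6: input=1 -> V=3
t=7: input=0 -> V=2
t=8: input=2 -> V=7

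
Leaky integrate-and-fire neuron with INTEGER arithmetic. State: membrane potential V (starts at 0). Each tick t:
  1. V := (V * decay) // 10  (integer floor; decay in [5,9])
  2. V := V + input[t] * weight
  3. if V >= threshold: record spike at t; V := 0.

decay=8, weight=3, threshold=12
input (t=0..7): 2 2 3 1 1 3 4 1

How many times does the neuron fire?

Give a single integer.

t=0: input=2 -> V=6
t=1: input=2 -> V=10
t=2: input=3 -> V=0 FIRE
t=3: input=1 -> V=3
t=4: input=1 -> V=5
t=5: input=3 -> V=0 FIRE
t=6: input=4 -> V=0 FIRE
t=7: input=1 -> V=3

Answer: 3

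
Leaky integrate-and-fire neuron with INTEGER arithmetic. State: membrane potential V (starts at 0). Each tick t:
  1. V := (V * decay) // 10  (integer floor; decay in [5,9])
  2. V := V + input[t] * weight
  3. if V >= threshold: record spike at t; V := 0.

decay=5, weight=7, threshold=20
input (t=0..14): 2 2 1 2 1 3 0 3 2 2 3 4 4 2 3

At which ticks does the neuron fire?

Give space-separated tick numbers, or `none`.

t=0: input=2 -> V=14
t=1: input=2 -> V=0 FIRE
t=2: input=1 -> V=7
t=3: input=2 -> V=17
t=4: input=1 -> V=15
t=5: input=3 -> V=0 FIRE
t=6: input=0 -> V=0
t=7: input=3 -> V=0 FIRE
t=8: input=2 -> V=14
t=9: input=2 -> V=0 FIRE
t=10: input=3 -> V=0 FIRE
t=11: input=4 -> V=0 FIRE
t=12: input=4 -> V=0 FIRE
t=13: input=2 -> V=14
t=14: input=3 -> V=0 FIRE

Answer: 1 5 7 9 10 11 12 14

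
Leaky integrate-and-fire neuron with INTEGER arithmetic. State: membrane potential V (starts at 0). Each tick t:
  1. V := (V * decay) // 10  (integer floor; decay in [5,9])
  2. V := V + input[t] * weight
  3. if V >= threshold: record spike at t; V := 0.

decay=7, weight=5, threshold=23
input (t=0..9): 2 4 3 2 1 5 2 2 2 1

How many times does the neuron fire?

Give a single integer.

t=0: input=2 -> V=10
t=1: input=4 -> V=0 FIRE
t=2: input=3 -> V=15
t=3: input=2 -> V=20
t=4: input=1 -> V=19
t=5: input=5 -> V=0 FIRE
t=6: input=2 -> V=10
t=7: input=2 -> V=17
t=8: input=2 -> V=21
t=9: input=1 -> V=19

Answer: 2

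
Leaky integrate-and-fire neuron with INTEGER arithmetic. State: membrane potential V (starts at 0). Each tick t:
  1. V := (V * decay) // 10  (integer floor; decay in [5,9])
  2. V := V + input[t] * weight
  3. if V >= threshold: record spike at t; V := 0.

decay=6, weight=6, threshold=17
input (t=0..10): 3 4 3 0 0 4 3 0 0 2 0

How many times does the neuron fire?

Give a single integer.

t=0: input=3 -> V=0 FIRE
t=1: input=4 -> V=0 FIRE
t=2: input=3 -> V=0 FIRE
t=3: input=0 -> V=0
t=4: input=0 -> V=0
t=5: input=4 -> V=0 FIRE
t=6: input=3 -> V=0 FIRE
t=7: input=0 -> V=0
t=8: input=0 -> V=0
t=9: input=2 -> V=12
t=10: input=0 -> V=7

Answer: 5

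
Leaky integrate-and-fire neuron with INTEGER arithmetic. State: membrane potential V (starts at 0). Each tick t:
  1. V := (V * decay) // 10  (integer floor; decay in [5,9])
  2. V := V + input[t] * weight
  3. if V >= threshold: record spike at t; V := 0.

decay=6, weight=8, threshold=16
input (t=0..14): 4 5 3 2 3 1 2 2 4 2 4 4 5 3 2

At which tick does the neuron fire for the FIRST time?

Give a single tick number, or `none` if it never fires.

Answer: 0

Derivation:
t=0: input=4 -> V=0 FIRE
t=1: input=5 -> V=0 FIRE
t=2: input=3 -> V=0 FIRE
t=3: input=2 -> V=0 FIRE
t=4: input=3 -> V=0 FIRE
t=5: input=1 -> V=8
t=6: input=2 -> V=0 FIRE
t=7: input=2 -> V=0 FIRE
t=8: input=4 -> V=0 FIRE
t=9: input=2 -> V=0 FIRE
t=10: input=4 -> V=0 FIRE
t=11: input=4 -> V=0 FIRE
t=12: input=5 -> V=0 FIRE
t=13: input=3 -> V=0 FIRE
t=14: input=2 -> V=0 FIRE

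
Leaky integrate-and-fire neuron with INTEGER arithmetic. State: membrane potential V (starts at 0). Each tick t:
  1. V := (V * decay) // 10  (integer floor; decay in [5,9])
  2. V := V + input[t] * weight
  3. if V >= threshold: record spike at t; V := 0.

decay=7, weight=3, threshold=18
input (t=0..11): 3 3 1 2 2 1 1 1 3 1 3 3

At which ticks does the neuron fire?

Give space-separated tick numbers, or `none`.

t=0: input=3 -> V=9
t=1: input=3 -> V=15
t=2: input=1 -> V=13
t=3: input=2 -> V=15
t=4: input=2 -> V=16
t=5: input=1 -> V=14
t=6: input=1 -> V=12
t=7: input=1 -> V=11
t=8: input=3 -> V=16
t=9: input=1 -> V=14
t=10: input=3 -> V=0 FIRE
t=11: input=3 -> V=9

Answer: 10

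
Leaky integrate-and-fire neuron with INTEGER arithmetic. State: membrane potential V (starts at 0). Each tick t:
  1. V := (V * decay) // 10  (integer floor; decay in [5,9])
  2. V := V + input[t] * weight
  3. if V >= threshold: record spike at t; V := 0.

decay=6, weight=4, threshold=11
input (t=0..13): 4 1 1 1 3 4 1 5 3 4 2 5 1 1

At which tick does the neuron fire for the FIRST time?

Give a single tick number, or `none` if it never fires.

Answer: 0

Derivation:
t=0: input=4 -> V=0 FIRE
t=1: input=1 -> V=4
t=2: input=1 -> V=6
t=3: input=1 -> V=7
t=4: input=3 -> V=0 FIRE
t=5: input=4 -> V=0 FIRE
t=6: input=1 -> V=4
t=7: input=5 -> V=0 FIRE
t=8: input=3 -> V=0 FIRE
t=9: input=4 -> V=0 FIRE
t=10: input=2 -> V=8
t=11: input=5 -> V=0 FIRE
t=12: input=1 -> V=4
t=13: input=1 -> V=6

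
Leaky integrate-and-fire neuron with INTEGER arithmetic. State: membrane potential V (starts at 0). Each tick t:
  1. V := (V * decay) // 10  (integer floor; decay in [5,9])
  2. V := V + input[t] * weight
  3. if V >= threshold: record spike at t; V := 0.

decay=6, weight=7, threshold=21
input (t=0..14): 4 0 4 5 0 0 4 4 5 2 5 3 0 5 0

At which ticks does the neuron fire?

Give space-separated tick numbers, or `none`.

Answer: 0 2 3 6 7 8 10 11 13

Derivation:
t=0: input=4 -> V=0 FIRE
t=1: input=0 -> V=0
t=2: input=4 -> V=0 FIRE
t=3: input=5 -> V=0 FIRE
t=4: input=0 -> V=0
t=5: input=0 -> V=0
t=6: input=4 -> V=0 FIRE
t=7: input=4 -> V=0 FIRE
t=8: input=5 -> V=0 FIRE
t=9: input=2 -> V=14
t=10: input=5 -> V=0 FIRE
t=11: input=3 -> V=0 FIRE
t=12: input=0 -> V=0
t=13: input=5 -> V=0 FIRE
t=14: input=0 -> V=0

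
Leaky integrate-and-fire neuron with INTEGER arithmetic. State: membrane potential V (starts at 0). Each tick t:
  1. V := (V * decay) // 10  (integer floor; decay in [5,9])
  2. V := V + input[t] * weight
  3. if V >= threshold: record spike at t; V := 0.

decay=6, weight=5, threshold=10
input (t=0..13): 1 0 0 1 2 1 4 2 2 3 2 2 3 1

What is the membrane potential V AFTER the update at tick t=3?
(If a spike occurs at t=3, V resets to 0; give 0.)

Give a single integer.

Answer: 5

Derivation:
t=0: input=1 -> V=5
t=1: input=0 -> V=3
t=2: input=0 -> V=1
t=3: input=1 -> V=5
t=4: input=2 -> V=0 FIRE
t=5: input=1 -> V=5
t=6: input=4 -> V=0 FIRE
t=7: input=2 -> V=0 FIRE
t=8: input=2 -> V=0 FIRE
t=9: input=3 -> V=0 FIRE
t=10: input=2 -> V=0 FIRE
t=11: input=2 -> V=0 FIRE
t=12: input=3 -> V=0 FIRE
t=13: input=1 -> V=5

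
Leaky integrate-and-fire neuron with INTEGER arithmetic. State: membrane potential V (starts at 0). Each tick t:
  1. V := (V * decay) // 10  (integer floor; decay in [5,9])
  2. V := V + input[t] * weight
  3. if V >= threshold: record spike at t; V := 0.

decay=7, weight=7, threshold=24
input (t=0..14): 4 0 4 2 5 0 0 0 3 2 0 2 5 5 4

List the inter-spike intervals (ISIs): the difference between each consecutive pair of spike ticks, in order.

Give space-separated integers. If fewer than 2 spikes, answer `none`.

t=0: input=4 -> V=0 FIRE
t=1: input=0 -> V=0
t=2: input=4 -> V=0 FIRE
t=3: input=2 -> V=14
t=4: input=5 -> V=0 FIRE
t=5: input=0 -> V=0
t=6: input=0 -> V=0
t=7: input=0 -> V=0
t=8: input=3 -> V=21
t=9: input=2 -> V=0 FIRE
t=10: input=0 -> V=0
t=11: input=2 -> V=14
t=12: input=5 -> V=0 FIRE
t=13: input=5 -> V=0 FIRE
t=14: input=4 -> V=0 FIRE

Answer: 2 2 5 3 1 1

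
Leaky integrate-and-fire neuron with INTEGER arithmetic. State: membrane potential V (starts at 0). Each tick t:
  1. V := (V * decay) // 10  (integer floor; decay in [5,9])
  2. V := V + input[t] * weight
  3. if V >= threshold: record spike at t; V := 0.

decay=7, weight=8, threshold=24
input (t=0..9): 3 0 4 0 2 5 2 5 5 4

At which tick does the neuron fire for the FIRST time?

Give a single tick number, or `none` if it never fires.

Answer: 0

Derivation:
t=0: input=3 -> V=0 FIRE
t=1: input=0 -> V=0
t=2: input=4 -> V=0 FIRE
t=3: input=0 -> V=0
t=4: input=2 -> V=16
t=5: input=5 -> V=0 FIRE
t=6: input=2 -> V=16
t=7: input=5 -> V=0 FIRE
t=8: input=5 -> V=0 FIRE
t=9: input=4 -> V=0 FIRE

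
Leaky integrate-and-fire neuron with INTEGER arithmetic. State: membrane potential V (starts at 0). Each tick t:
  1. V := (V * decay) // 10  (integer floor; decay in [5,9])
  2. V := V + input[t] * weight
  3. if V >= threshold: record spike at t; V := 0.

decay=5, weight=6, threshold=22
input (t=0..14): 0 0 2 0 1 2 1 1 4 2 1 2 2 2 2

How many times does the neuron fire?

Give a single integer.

Answer: 2

Derivation:
t=0: input=0 -> V=0
t=1: input=0 -> V=0
t=2: input=2 -> V=12
t=3: input=0 -> V=6
t=4: input=1 -> V=9
t=5: input=2 -> V=16
t=6: input=1 -> V=14
t=7: input=1 -> V=13
t=8: input=4 -> V=0 FIRE
t=9: input=2 -> V=12
t=10: input=1 -> V=12
t=11: input=2 -> V=18
t=12: input=2 -> V=21
t=13: input=2 -> V=0 FIRE
t=14: input=2 -> V=12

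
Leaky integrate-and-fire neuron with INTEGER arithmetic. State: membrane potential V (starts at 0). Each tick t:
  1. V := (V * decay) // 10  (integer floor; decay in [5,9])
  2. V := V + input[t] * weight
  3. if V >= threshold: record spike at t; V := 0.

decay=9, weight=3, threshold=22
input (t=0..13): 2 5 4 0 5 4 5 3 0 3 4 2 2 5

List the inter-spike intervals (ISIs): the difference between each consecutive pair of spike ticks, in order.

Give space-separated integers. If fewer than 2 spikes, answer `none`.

Answer: 3 2 4

Derivation:
t=0: input=2 -> V=6
t=1: input=5 -> V=20
t=2: input=4 -> V=0 FIRE
t=3: input=0 -> V=0
t=4: input=5 -> V=15
t=5: input=4 -> V=0 FIRE
t=6: input=5 -> V=15
t=7: input=3 -> V=0 FIRE
t=8: input=0 -> V=0
t=9: input=3 -> V=9
t=10: input=4 -> V=20
t=11: input=2 -> V=0 FIRE
t=12: input=2 -> V=6
t=13: input=5 -> V=20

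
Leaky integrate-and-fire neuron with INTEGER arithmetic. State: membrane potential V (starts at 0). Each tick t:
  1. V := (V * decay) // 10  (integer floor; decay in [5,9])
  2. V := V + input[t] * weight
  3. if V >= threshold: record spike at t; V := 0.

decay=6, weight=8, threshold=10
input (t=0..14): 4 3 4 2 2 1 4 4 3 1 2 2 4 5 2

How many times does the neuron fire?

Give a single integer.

Answer: 13

Derivation:
t=0: input=4 -> V=0 FIRE
t=1: input=3 -> V=0 FIRE
t=2: input=4 -> V=0 FIRE
t=3: input=2 -> V=0 FIRE
t=4: input=2 -> V=0 FIRE
t=5: input=1 -> V=8
t=6: input=4 -> V=0 FIRE
t=7: input=4 -> V=0 FIRE
t=8: input=3 -> V=0 FIRE
t=9: input=1 -> V=8
t=10: input=2 -> V=0 FIRE
t=11: input=2 -> V=0 FIRE
t=12: input=4 -> V=0 FIRE
t=13: input=5 -> V=0 FIRE
t=14: input=2 -> V=0 FIRE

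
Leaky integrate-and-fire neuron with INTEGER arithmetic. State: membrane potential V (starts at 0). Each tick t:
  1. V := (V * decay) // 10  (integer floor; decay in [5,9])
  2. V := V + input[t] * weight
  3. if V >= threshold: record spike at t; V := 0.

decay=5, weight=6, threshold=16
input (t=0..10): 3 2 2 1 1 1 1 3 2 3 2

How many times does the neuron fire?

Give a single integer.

Answer: 4

Derivation:
t=0: input=3 -> V=0 FIRE
t=1: input=2 -> V=12
t=2: input=2 -> V=0 FIRE
t=3: input=1 -> V=6
t=4: input=1 -> V=9
t=5: input=1 -> V=10
t=6: input=1 -> V=11
t=7: input=3 -> V=0 FIRE
t=8: input=2 -> V=12
t=9: input=3 -> V=0 FIRE
t=10: input=2 -> V=12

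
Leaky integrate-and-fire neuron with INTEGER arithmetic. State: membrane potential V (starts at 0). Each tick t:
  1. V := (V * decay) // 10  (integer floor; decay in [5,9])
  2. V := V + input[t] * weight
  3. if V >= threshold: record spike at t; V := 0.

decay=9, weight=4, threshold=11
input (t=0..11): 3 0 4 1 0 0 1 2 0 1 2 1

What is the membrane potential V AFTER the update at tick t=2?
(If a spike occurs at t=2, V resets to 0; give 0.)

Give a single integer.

Answer: 0

Derivation:
t=0: input=3 -> V=0 FIRE
t=1: input=0 -> V=0
t=2: input=4 -> V=0 FIRE
t=3: input=1 -> V=4
t=4: input=0 -> V=3
t=5: input=0 -> V=2
t=6: input=1 -> V=5
t=7: input=2 -> V=0 FIRE
t=8: input=0 -> V=0
t=9: input=1 -> V=4
t=10: input=2 -> V=0 FIRE
t=11: input=1 -> V=4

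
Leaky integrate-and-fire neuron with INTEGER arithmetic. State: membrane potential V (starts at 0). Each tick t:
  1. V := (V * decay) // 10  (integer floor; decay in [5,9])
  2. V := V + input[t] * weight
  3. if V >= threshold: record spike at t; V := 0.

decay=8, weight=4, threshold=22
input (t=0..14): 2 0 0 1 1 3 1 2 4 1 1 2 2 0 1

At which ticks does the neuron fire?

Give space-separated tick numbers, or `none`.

Answer: 7 12

Derivation:
t=0: input=2 -> V=8
t=1: input=0 -> V=6
t=2: input=0 -> V=4
t=3: input=1 -> V=7
t=4: input=1 -> V=9
t=5: input=3 -> V=19
t=6: input=1 -> V=19
t=7: input=2 -> V=0 FIRE
t=8: input=4 -> V=16
t=9: input=1 -> V=16
t=10: input=1 -> V=16
t=11: input=2 -> V=20
t=12: input=2 -> V=0 FIRE
t=13: input=0 -> V=0
t=14: input=1 -> V=4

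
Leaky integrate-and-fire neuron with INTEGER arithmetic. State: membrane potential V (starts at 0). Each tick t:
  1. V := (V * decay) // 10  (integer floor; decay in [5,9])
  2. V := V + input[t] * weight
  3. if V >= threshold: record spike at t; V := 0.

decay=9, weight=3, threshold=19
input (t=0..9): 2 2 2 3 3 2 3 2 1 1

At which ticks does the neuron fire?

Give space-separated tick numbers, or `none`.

t=0: input=2 -> V=6
t=1: input=2 -> V=11
t=2: input=2 -> V=15
t=3: input=3 -> V=0 FIRE
t=4: input=3 -> V=9
t=5: input=2 -> V=14
t=6: input=3 -> V=0 FIRE
t=7: input=2 -> V=6
t=8: input=1 -> V=8
t=9: input=1 -> V=10

Answer: 3 6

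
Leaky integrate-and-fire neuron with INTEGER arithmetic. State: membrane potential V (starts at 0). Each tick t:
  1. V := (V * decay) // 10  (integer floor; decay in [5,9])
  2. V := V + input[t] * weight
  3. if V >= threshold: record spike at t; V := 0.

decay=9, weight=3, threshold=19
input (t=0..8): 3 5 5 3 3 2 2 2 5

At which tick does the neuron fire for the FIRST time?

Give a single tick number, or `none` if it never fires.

Answer: 1

Derivation:
t=0: input=3 -> V=9
t=1: input=5 -> V=0 FIRE
t=2: input=5 -> V=15
t=3: input=3 -> V=0 FIRE
t=4: input=3 -> V=9
t=5: input=2 -> V=14
t=6: input=2 -> V=18
t=7: input=2 -> V=0 FIRE
t=8: input=5 -> V=15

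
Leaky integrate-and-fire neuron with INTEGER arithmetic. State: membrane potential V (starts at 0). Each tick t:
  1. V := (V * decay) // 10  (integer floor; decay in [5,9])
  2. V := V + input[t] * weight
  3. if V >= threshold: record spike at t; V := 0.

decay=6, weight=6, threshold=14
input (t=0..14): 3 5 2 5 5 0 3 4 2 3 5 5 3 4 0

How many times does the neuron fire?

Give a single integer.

t=0: input=3 -> V=0 FIRE
t=1: input=5 -> V=0 FIRE
t=2: input=2 -> V=12
t=3: input=5 -> V=0 FIRE
t=4: input=5 -> V=0 FIRE
t=5: input=0 -> V=0
t=6: input=3 -> V=0 FIRE
t=7: input=4 -> V=0 FIRE
t=8: input=2 -> V=12
t=9: input=3 -> V=0 FIRE
t=10: input=5 -> V=0 FIRE
t=11: input=5 -> V=0 FIRE
t=12: input=3 -> V=0 FIRE
t=13: input=4 -> V=0 FIRE
t=14: input=0 -> V=0

Answer: 11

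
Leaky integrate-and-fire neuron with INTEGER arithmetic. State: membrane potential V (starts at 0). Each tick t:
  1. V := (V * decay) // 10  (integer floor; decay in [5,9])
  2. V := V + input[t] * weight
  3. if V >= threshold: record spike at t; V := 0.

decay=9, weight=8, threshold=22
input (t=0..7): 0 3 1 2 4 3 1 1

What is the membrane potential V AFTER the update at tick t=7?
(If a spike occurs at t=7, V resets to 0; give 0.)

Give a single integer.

Answer: 15

Derivation:
t=0: input=0 -> V=0
t=1: input=3 -> V=0 FIRE
t=2: input=1 -> V=8
t=3: input=2 -> V=0 FIRE
t=4: input=4 -> V=0 FIRE
t=5: input=3 -> V=0 FIRE
t=6: input=1 -> V=8
t=7: input=1 -> V=15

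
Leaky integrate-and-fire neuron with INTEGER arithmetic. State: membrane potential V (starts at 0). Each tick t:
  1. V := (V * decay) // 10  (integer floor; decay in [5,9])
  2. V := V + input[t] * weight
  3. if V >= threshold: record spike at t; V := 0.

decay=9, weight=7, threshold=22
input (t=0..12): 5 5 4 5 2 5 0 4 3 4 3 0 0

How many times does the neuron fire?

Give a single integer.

Answer: 7

Derivation:
t=0: input=5 -> V=0 FIRE
t=1: input=5 -> V=0 FIRE
t=2: input=4 -> V=0 FIRE
t=3: input=5 -> V=0 FIRE
t=4: input=2 -> V=14
t=5: input=5 -> V=0 FIRE
t=6: input=0 -> V=0
t=7: input=4 -> V=0 FIRE
t=8: input=3 -> V=21
t=9: input=4 -> V=0 FIRE
t=10: input=3 -> V=21
t=11: input=0 -> V=18
t=12: input=0 -> V=16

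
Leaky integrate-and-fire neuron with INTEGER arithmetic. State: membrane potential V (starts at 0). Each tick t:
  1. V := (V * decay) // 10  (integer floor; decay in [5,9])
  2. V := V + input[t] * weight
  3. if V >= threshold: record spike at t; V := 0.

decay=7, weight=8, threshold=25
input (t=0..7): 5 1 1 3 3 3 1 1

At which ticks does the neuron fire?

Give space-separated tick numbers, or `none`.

t=0: input=5 -> V=0 FIRE
t=1: input=1 -> V=8
t=2: input=1 -> V=13
t=3: input=3 -> V=0 FIRE
t=4: input=3 -> V=24
t=5: input=3 -> V=0 FIRE
t=6: input=1 -> V=8
t=7: input=1 -> V=13

Answer: 0 3 5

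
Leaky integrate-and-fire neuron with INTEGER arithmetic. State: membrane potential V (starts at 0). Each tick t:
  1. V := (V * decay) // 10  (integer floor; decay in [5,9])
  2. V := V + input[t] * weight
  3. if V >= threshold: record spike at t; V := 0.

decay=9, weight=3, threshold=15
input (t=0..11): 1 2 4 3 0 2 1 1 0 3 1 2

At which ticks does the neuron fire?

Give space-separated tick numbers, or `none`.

Answer: 2 7 11

Derivation:
t=0: input=1 -> V=3
t=1: input=2 -> V=8
t=2: input=4 -> V=0 FIRE
t=3: input=3 -> V=9
t=4: input=0 -> V=8
t=5: input=2 -> V=13
t=6: input=1 -> V=14
t=7: input=1 -> V=0 FIRE
t=8: input=0 -> V=0
t=9: input=3 -> V=9
t=10: input=1 -> V=11
t=11: input=2 -> V=0 FIRE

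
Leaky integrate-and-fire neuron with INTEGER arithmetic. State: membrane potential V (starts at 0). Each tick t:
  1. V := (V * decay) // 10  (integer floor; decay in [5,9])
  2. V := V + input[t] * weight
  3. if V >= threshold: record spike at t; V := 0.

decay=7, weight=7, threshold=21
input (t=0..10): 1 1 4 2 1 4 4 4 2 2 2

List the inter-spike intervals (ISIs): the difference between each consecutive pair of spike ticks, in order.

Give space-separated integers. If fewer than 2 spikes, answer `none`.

Answer: 3 1 1 2

Derivation:
t=0: input=1 -> V=7
t=1: input=1 -> V=11
t=2: input=4 -> V=0 FIRE
t=3: input=2 -> V=14
t=4: input=1 -> V=16
t=5: input=4 -> V=0 FIRE
t=6: input=4 -> V=0 FIRE
t=7: input=4 -> V=0 FIRE
t=8: input=2 -> V=14
t=9: input=2 -> V=0 FIRE
t=10: input=2 -> V=14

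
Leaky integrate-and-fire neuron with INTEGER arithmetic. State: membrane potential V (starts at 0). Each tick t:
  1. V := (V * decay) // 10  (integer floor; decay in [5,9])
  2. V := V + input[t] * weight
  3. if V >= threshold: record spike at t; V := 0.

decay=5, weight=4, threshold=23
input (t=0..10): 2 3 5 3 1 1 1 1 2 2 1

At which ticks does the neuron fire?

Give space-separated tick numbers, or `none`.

t=0: input=2 -> V=8
t=1: input=3 -> V=16
t=2: input=5 -> V=0 FIRE
t=3: input=3 -> V=12
t=4: input=1 -> V=10
t=5: input=1 -> V=9
t=6: input=1 -> V=8
t=7: input=1 -> V=8
t=8: input=2 -> V=12
t=9: input=2 -> V=14
t=10: input=1 -> V=11

Answer: 2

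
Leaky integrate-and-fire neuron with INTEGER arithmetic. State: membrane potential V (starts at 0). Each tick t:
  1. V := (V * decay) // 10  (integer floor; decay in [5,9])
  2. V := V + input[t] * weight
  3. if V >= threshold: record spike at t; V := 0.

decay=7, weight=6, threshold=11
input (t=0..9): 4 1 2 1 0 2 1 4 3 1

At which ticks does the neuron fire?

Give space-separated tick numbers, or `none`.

Answer: 0 2 5 7 8

Derivation:
t=0: input=4 -> V=0 FIRE
t=1: input=1 -> V=6
t=2: input=2 -> V=0 FIRE
t=3: input=1 -> V=6
t=4: input=0 -> V=4
t=5: input=2 -> V=0 FIRE
t=6: input=1 -> V=6
t=7: input=4 -> V=0 FIRE
t=8: input=3 -> V=0 FIRE
t=9: input=1 -> V=6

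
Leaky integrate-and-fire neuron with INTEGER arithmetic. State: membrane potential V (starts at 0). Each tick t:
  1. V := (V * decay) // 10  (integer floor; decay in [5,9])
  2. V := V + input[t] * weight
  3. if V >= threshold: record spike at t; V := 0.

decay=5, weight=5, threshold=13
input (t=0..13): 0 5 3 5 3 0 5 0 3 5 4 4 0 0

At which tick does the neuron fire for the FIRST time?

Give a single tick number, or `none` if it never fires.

Answer: 1

Derivation:
t=0: input=0 -> V=0
t=1: input=5 -> V=0 FIRE
t=2: input=3 -> V=0 FIRE
t=3: input=5 -> V=0 FIRE
t=4: input=3 -> V=0 FIRE
t=5: input=0 -> V=0
t=6: input=5 -> V=0 FIRE
t=7: input=0 -> V=0
t=8: input=3 -> V=0 FIRE
t=9: input=5 -> V=0 FIRE
t=10: input=4 -> V=0 FIRE
t=11: input=4 -> V=0 FIRE
t=12: input=0 -> V=0
t=13: input=0 -> V=0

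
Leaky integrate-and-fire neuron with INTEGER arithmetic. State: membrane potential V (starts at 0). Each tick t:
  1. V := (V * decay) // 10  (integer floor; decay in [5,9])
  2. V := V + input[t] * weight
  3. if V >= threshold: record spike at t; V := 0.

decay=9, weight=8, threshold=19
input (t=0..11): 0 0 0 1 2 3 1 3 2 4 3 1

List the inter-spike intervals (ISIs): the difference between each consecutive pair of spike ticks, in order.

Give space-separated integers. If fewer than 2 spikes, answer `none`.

Answer: 1 2 2 1

Derivation:
t=0: input=0 -> V=0
t=1: input=0 -> V=0
t=2: input=0 -> V=0
t=3: input=1 -> V=8
t=4: input=2 -> V=0 FIRE
t=5: input=3 -> V=0 FIRE
t=6: input=1 -> V=8
t=7: input=3 -> V=0 FIRE
t=8: input=2 -> V=16
t=9: input=4 -> V=0 FIRE
t=10: input=3 -> V=0 FIRE
t=11: input=1 -> V=8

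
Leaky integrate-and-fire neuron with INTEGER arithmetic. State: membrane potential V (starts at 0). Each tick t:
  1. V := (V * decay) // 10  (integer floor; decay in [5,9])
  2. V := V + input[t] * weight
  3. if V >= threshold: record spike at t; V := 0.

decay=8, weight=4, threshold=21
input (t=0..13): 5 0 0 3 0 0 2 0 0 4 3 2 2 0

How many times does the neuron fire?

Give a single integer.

t=0: input=5 -> V=20
t=1: input=0 -> V=16
t=2: input=0 -> V=12
t=3: input=3 -> V=0 FIRE
t=4: input=0 -> V=0
t=5: input=0 -> V=0
t=6: input=2 -> V=8
t=7: input=0 -> V=6
t=8: input=0 -> V=4
t=9: input=4 -> V=19
t=10: input=3 -> V=0 FIRE
t=11: input=2 -> V=8
t=12: input=2 -> V=14
t=13: input=0 -> V=11

Answer: 2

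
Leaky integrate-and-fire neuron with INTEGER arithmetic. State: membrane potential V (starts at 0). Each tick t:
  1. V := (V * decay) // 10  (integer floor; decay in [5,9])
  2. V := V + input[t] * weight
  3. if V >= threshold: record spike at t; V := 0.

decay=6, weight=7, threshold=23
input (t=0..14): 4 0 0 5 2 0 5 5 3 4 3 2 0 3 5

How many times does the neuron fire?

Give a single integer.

Answer: 7

Derivation:
t=0: input=4 -> V=0 FIRE
t=1: input=0 -> V=0
t=2: input=0 -> V=0
t=3: input=5 -> V=0 FIRE
t=4: input=2 -> V=14
t=5: input=0 -> V=8
t=6: input=5 -> V=0 FIRE
t=7: input=5 -> V=0 FIRE
t=8: input=3 -> V=21
t=9: input=4 -> V=0 FIRE
t=10: input=3 -> V=21
t=11: input=2 -> V=0 FIRE
t=12: input=0 -> V=0
t=13: input=3 -> V=21
t=14: input=5 -> V=0 FIRE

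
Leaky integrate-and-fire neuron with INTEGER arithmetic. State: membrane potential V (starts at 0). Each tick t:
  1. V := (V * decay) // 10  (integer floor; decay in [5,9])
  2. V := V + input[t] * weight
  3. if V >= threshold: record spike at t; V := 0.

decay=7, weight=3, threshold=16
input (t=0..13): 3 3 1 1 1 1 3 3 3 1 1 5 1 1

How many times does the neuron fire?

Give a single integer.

t=0: input=3 -> V=9
t=1: input=3 -> V=15
t=2: input=1 -> V=13
t=3: input=1 -> V=12
t=4: input=1 -> V=11
t=5: input=1 -> V=10
t=6: input=3 -> V=0 FIRE
t=7: input=3 -> V=9
t=8: input=3 -> V=15
t=9: input=1 -> V=13
t=10: input=1 -> V=12
t=11: input=5 -> V=0 FIRE
t=12: input=1 -> V=3
t=13: input=1 -> V=5

Answer: 2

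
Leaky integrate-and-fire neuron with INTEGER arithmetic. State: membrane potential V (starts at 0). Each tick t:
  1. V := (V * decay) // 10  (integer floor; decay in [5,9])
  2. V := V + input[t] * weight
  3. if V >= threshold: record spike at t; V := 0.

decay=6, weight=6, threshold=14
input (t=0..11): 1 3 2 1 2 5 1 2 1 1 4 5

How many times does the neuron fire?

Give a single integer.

Answer: 6

Derivation:
t=0: input=1 -> V=6
t=1: input=3 -> V=0 FIRE
t=2: input=2 -> V=12
t=3: input=1 -> V=13
t=4: input=2 -> V=0 FIRE
t=5: input=5 -> V=0 FIRE
t=6: input=1 -> V=6
t=7: input=2 -> V=0 FIRE
t=8: input=1 -> V=6
t=9: input=1 -> V=9
t=10: input=4 -> V=0 FIRE
t=11: input=5 -> V=0 FIRE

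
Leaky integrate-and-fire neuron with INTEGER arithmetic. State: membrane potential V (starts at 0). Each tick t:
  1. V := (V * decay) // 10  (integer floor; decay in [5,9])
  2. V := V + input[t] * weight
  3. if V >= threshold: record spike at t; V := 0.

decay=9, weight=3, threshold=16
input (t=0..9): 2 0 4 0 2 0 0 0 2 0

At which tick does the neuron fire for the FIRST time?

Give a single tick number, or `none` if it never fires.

Answer: 2

Derivation:
t=0: input=2 -> V=6
t=1: input=0 -> V=5
t=2: input=4 -> V=0 FIRE
t=3: input=0 -> V=0
t=4: input=2 -> V=6
t=5: input=0 -> V=5
t=6: input=0 -> V=4
t=7: input=0 -> V=3
t=8: input=2 -> V=8
t=9: input=0 -> V=7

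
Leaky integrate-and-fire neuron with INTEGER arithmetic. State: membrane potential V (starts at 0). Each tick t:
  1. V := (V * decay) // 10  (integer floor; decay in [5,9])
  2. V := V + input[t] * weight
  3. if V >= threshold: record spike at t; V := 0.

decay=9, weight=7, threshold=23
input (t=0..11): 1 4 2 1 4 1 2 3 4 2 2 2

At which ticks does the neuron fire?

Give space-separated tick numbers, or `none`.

Answer: 1 4 7 8 10

Derivation:
t=0: input=1 -> V=7
t=1: input=4 -> V=0 FIRE
t=2: input=2 -> V=14
t=3: input=1 -> V=19
t=4: input=4 -> V=0 FIRE
t=5: input=1 -> V=7
t=6: input=2 -> V=20
t=7: input=3 -> V=0 FIRE
t=8: input=4 -> V=0 FIRE
t=9: input=2 -> V=14
t=10: input=2 -> V=0 FIRE
t=11: input=2 -> V=14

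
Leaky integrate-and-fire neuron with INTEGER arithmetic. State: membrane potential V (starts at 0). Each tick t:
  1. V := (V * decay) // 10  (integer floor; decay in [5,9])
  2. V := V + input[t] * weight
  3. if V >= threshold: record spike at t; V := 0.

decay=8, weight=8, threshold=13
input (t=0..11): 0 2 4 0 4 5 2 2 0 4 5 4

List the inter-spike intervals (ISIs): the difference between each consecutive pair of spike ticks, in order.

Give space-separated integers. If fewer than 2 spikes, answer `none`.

Answer: 1 2 1 1 1 2 1 1

Derivation:
t=0: input=0 -> V=0
t=1: input=2 -> V=0 FIRE
t=2: input=4 -> V=0 FIRE
t=3: input=0 -> V=0
t=4: input=4 -> V=0 FIRE
t=5: input=5 -> V=0 FIRE
t=6: input=2 -> V=0 FIRE
t=7: input=2 -> V=0 FIRE
t=8: input=0 -> V=0
t=9: input=4 -> V=0 FIRE
t=10: input=5 -> V=0 FIRE
t=11: input=4 -> V=0 FIRE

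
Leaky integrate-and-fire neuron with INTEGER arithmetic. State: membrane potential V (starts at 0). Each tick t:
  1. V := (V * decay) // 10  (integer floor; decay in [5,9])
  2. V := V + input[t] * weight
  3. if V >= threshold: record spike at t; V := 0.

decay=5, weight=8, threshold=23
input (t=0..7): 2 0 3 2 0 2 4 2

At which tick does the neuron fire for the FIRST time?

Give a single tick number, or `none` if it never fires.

Answer: 2

Derivation:
t=0: input=2 -> V=16
t=1: input=0 -> V=8
t=2: input=3 -> V=0 FIRE
t=3: input=2 -> V=16
t=4: input=0 -> V=8
t=5: input=2 -> V=20
t=6: input=4 -> V=0 FIRE
t=7: input=2 -> V=16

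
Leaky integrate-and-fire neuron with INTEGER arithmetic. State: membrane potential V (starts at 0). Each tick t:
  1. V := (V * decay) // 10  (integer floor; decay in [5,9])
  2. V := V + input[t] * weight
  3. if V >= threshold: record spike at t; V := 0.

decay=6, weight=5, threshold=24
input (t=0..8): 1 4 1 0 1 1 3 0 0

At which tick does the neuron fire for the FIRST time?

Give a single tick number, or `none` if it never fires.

Answer: none

Derivation:
t=0: input=1 -> V=5
t=1: input=4 -> V=23
t=2: input=1 -> V=18
t=3: input=0 -> V=10
t=4: input=1 -> V=11
t=5: input=1 -> V=11
t=6: input=3 -> V=21
t=7: input=0 -> V=12
t=8: input=0 -> V=7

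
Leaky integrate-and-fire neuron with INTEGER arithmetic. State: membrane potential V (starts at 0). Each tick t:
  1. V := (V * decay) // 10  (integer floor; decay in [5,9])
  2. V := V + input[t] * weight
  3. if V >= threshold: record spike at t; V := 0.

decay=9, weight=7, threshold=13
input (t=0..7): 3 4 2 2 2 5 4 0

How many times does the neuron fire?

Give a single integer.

t=0: input=3 -> V=0 FIRE
t=1: input=4 -> V=0 FIRE
t=2: input=2 -> V=0 FIRE
t=3: input=2 -> V=0 FIRE
t=4: input=2 -> V=0 FIRE
t=5: input=5 -> V=0 FIRE
t=6: input=4 -> V=0 FIRE
t=7: input=0 -> V=0

Answer: 7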